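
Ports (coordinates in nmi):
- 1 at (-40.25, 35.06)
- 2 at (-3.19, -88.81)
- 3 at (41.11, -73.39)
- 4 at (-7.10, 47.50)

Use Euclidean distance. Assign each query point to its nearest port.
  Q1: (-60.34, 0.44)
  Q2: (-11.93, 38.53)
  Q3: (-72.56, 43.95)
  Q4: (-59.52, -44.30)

Q1→1; Q2→4; Q3→1; Q4→2

Q1 at (-60.34, 0.44):
  1: √((20.09)² + (34.62)²) = √(403.6081 + 1198.5444) = 40.03 nmi
  2: √((57.15)² + (-89.25)²) = √(3266.1225 + 7965.5625) = 105.98 nmi
  3: √((101.45)² + (-73.83)²) = √(10292.1025 + 5450.8689) = 125.47 nmi
  4: √((53.24)² + (47.06)²) = √(2834.4976 + 2214.6436) = 71.06 nmi
  → nearest: 1 (40.03 nmi)
Q2 at (-11.93, 38.53):
  1: √((-28.32)² + (-3.47)²) = √(802.0224 + 12.0409) = 28.53 nmi
  2: √((8.74)² + (-127.34)²) = √(76.3876 + 16215.4756) = 127.64 nmi
  3: √((53.04)² + (-111.92)²) = √(2813.2416 + 12526.0864) = 123.85 nmi
  4: √((4.83)² + (8.97)²) = √(23.3289 + 80.4609) = 10.19 nmi
  → nearest: 4 (10.19 nmi)
Q3 at (-72.56, 43.95):
  1: √((32.31)² + (-8.89)²) = √(1043.9361 + 79.0321) = 33.51 nmi
  2: √((69.37)² + (-132.76)²) = √(4812.1969 + 17625.2176) = 149.79 nmi
  3: √((113.67)² + (-117.34)²) = √(12920.8689 + 13768.6756) = 163.37 nmi
  4: √((65.46)² + (3.55)²) = √(4285.0116 + 12.6025) = 65.56 nmi
  → nearest: 1 (33.51 nmi)
Q4 at (-59.52, -44.30):
  1: √((19.27)² + (79.36)²) = √(371.3329 + 6298.0096) = 81.67 nmi
  2: √((56.33)² + (-44.51)²) = √(3173.0689 + 1981.1401) = 71.79 nmi
  3: √((100.63)² + (-29.09)²) = √(10126.3969 + 846.2281) = 104.75 nmi
  4: √((52.42)² + (91.80)²) = √(2747.8564 + 8427.2400) = 105.71 nmi
  → nearest: 2 (71.79 nmi)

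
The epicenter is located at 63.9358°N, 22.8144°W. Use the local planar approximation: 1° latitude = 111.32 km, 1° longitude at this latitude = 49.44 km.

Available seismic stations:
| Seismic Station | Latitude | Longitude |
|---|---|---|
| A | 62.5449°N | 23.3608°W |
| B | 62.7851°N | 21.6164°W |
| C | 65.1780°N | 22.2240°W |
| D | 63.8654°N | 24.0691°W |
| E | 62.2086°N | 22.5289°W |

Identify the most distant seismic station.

E

Distances from 63.9358°N, 22.8144°W:
A: 157.1739 km
B: 141.1264 km
C: 141.3289 km
D: 62.5255 km
E: 192.7893 km
Maximum: E at 192.7893 km.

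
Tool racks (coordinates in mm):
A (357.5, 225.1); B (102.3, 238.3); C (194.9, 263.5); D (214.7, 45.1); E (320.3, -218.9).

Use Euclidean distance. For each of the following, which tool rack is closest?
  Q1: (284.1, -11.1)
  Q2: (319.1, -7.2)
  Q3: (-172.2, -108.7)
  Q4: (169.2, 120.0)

Q1 at (284.1, -11.1):
  A: √((73.4)² + (236.2)²) = √(5387.560 + 55790.440) = 247.3 mm
  B: √((-181.8)² + (249.4)²) = √(33051.240 + 62200.360) = 308.6 mm
  C: √((-89.2)² + (274.6)²) = √(7956.640 + 75405.160) = 288.7 mm
  D: √((-69.4)² + (56.2)²) = √(4816.360 + 3158.440) = 89.3 mm
  E: √((36.2)² + (-207.8)²) = √(1310.440 + 43180.840) = 210.9 mm
  → nearest: D (89.3 mm)
Q2 at (319.1, -7.2):
  A: √((38.4)² + (232.3)²) = √(1474.560 + 53963.290) = 235.5 mm
  B: √((-216.8)² + (245.5)²) = √(47002.240 + 60270.250) = 327.5 mm
  C: √((-124.2)² + (270.7)²) = √(15425.640 + 73278.490) = 297.8 mm
  D: √((-104.4)² + (52.3)²) = √(10899.360 + 2735.290) = 116.8 mm
  E: √((1.2)² + (-211.7)²) = √(1.440 + 44816.890) = 211.7 mm
  → nearest: D (116.8 mm)
Q3 at (-172.2, -108.7):
  A: √((529.7)² + (333.8)²) = √(280582.090 + 111422.440) = 626.1 mm
  B: √((274.5)² + (347.0)²) = √(75350.250 + 120409.000) = 442.4 mm
  C: √((367.1)² + (372.2)²) = √(134762.410 + 138532.840) = 522.8 mm
  D: √((386.9)² + (153.8)²) = √(149691.610 + 23654.440) = 416.3 mm
  E: √((492.5)² + (-110.2)²) = √(242556.250 + 12144.040) = 504.7 mm
  → nearest: D (416.3 mm)
Q4 at (169.2, 120.0):
  A: √((188.3)² + (105.1)²) = √(35456.890 + 11046.010) = 215.6 mm
  B: √((-66.9)² + (118.3)²) = √(4475.610 + 13994.890) = 135.9 mm
  C: √((25.7)² + (143.5)²) = √(660.490 + 20592.250) = 145.8 mm
  D: √((45.5)² + (-74.9)²) = √(2070.250 + 5610.010) = 87.6 mm
  E: √((151.1)² + (-338.9)²) = √(22831.210 + 114853.210) = 371.1 mm
  → nearest: D (87.6 mm)

Q1→D; Q2→D; Q3→D; Q4→D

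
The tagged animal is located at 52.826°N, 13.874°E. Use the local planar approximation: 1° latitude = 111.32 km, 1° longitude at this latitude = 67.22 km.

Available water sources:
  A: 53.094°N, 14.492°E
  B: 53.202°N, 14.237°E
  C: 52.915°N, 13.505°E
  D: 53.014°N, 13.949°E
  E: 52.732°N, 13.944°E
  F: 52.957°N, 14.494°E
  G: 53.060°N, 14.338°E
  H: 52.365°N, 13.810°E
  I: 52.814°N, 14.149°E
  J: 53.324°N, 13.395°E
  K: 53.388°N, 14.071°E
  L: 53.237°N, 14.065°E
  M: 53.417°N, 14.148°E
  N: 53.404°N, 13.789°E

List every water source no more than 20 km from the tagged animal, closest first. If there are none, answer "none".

Distances from 52.826°N, 13.874°E:
A: √((0.268·111.32)² + (0.618·67.22)²) = √(890.05324 + 1725.73444) = 51.145 km
B: √((0.376·111.32)² + (0.363·67.22)²) = √(1751.95152 + 595.40197) = 48.449 km
C: √((0.089·111.32)² + (-0.369·67.22)²) = √(98.15816 + 615.24735) = 26.710 km
D: √((0.188·111.32)² + (0.075·67.22)²) = √(437.98788 + 25.41672) = 21.527 km
E: √((-0.094·111.32)² + (0.070·67.22)²) = √(109.49697 + 22.14079) = 11.473 km
F: √((0.131·111.32)² + (0.620·67.22)²) = √(212.66156 + 1736.92232) = 44.154 km
G: √((0.234·111.32)² + (0.464·67.22)²) = √(678.54415 + 972.82109) = 40.637 km
H: √((-0.461·111.32)² + (-0.064·67.22)²) = √(2633.59049 + 18.50789) = 51.499 km
I: √((-0.012·111.32)² + (0.275·67.22)²) = √(1.78447 + 341.71371) = 18.534 km
J: √((0.498·111.32)² + (-0.479·67.22)²) = √(3073.30088 + 1036.73567) = 64.110 km
K: √((0.562·111.32)² + (0.197·67.22)²) = √(3913.98382 + 175.35957) = 63.948 km
L: √((0.411·111.32)² + (0.191·67.22)²) = √(2093.29309 + 164.84043) = 47.520 km
M: √((0.591·111.32)² + (0.274·67.22)²) = √(4328.33989 + 339.23304) = 68.320 km
N: √((0.578·111.32)² + (-0.085·67.22)²) = √(4140.01650 + 32.64637) = 64.596 km
Threshold 20 km: E (11.473 km), I (18.534 km) are within range.

E, I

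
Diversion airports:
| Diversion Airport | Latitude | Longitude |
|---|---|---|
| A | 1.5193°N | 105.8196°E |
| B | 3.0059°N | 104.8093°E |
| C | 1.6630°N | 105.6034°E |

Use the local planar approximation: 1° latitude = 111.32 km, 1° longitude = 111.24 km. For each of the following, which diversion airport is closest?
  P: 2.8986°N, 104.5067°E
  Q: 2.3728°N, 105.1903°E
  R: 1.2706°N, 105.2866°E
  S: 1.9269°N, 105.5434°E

P→B; Q→B; R→C; S→C

P at 2.8986°N, 104.5067°E:
  A: √((-1.3793·111.32)² + (1.3129·111.24)²) = √(23575.660440 + 21329.725041) = 211.9089 km
  B: √((0.1073·111.32)² + (0.3026·111.24)²) = √(142.674329 + 1133.078001) = 35.7177 km
  C: √((-1.2356·111.32)² + (1.0967·111.24)²) = √(18919.175008 + 14883.245562) = 183.8543 km
  → nearest: B (35.7177 km)
Q at 2.3728°N, 105.1903°E:
  A: √((-0.8535·111.32)² + (0.6293·111.24)²) = √(9027.207935 + 4900.466491) = 118.0156 km
  B: √((0.6331·111.32)² + (-0.3810·111.24)²) = √(4966.964115 + 1796.271220) = 82.2389 km
  C: √((-0.7098·111.32)² + (0.4131·111.24)²) = √(6243.360111 + 2111.700634) = 91.4060 km
  → nearest: B (82.2389 km)
R at 1.2706°N, 105.2866°E:
  A: √((0.2487·111.32)² + (0.5330·111.24)²) = √(766.474950 + 3515.413194) = 65.4361 km
  B: √((1.7353·111.32)² + (-0.4773·111.24)²) = √(37316.038192 + 2819.063309) = 200.3375 km
  C: √((0.3924·111.32)² + (0.3168·111.24)²) = √(1908.114328 + 1241.916240) = 56.1251 km
  → nearest: C (56.1251 km)
S at 1.9269°N, 105.5434°E:
  A: √((-0.4076·111.32)² + (0.2762·111.24)²) = √(2058.802780 + 943.994163) = 54.7978 km
  B: √((1.0790·111.32)² + (-0.7341·111.24)²) = √(14427.440260 + 6668.565305) = 145.2446 km
  C: √((-0.2639·111.32)² + (0.0600·111.24)²) = √(863.028576 + 44.547615) = 30.1260 km
  → nearest: C (30.1260 km)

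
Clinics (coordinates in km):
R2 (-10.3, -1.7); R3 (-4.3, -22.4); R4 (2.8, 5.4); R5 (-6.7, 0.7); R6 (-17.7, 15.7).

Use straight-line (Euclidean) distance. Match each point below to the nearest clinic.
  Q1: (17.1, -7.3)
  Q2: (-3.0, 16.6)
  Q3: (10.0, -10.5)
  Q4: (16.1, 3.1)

Q1 at (17.1, -7.3):
  R2: 28.0 km
  R3: 26.2 km
  R4: 19.1 km
  R5: 25.1 km
  R6: 41.7 km
  → nearest: R4 (19.1 km)
Q2 at (-3.0, 16.6):
  R2: 19.7 km
  R3: 39.0 km
  R4: 12.6 km
  R5: 16.3 km
  R6: 14.7 km
  → nearest: R4 (12.6 km)
Q3 at (10.0, -10.5):
  R2: 22.1 km
  R3: 18.6 km
  R4: 17.5 km
  R5: 20.1 km
  R6: 38.1 km
  → nearest: R4 (17.5 km)
Q4 at (16.1, 3.1):
  R2: 26.8 km
  R3: 32.7 km
  R4: 13.5 km
  R5: 22.9 km
  R6: 36.1 km
  → nearest: R4 (13.5 km)

Q1→R4; Q2→R4; Q3→R4; Q4→R4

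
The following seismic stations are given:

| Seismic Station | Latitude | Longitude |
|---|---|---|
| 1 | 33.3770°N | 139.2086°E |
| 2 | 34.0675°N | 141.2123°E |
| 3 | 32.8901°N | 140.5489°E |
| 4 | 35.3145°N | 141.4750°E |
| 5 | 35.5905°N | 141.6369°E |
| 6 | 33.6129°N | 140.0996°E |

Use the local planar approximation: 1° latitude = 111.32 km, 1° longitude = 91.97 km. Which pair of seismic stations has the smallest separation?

Pairwise distances:
4–5: √((0.2760·111.32)² + (0.1619·91.97)²) = √(943.983839 + 221.710403) = 34.1423 km
1–6: √((0.2359·111.32)² + (0.8910·91.97)²) = √(689.607978 + 6715.027275) = 86.0502 km
3–6: √((0.7228·111.32)² + (-0.4493·91.97)²) = √(6474.148893 + 1707.517684) = 90.4526 km
2–6: √((-0.4546·111.32)² + (-1.1127·91.97)²) = √(2560.974523 + 10472.456114) = 114.1641 km
1–3: √((-0.4869·111.32)² + (1.3403·91.97)²) = √(2937.825150 + 15194.849684) = 134.6576 km
2–4: √((1.2470·111.32)² + (0.2627·91.97)²) = √(19269.892961 + 583.730678) = 140.9029 km
2–3: √((-1.1774·111.32)² + (-0.6634·91.97)²) = √(17178.864663 + 3722.573722) = 144.5733 km
2–5: √((1.5230·111.32)² + (0.4246·91.97)²) = √(28743.933669 + 1524.938582) = 173.9795 km
1–2: √((0.6905·111.32)² + (2.0037·91.97)²) = √(5908.452673 + 33959.224914) = 199.6689 km
4–6: √((-1.7016·111.32)² + (-1.3754·91.97)²) = √(35880.736515 + 16001.121134) = 227.7759 km
5–6: √((-1.9776·111.32)² + (-1.5373·91.97)²) = √(48464.451522 + 19989.854238) = 261.6377 km
3–4: √((2.4244·111.32)² + (0.9261·91.97)²) = √(72837.485728 + 7254.510963) = 283.0053 km
1–4: √((1.9375·111.32)² + (2.2664·91.97)²) = √(46518.940806 + 43447.570440) = 299.9442 km
3–5: √((2.7004·111.32)² + (1.0880·91.97)²) = √(90365.487106 + 10012.676014) = 316.8251 km
1–5: √((2.2135·111.32)² + (2.4283·91.97)²) = √(60716.320943 + 49876.624342) = 332.5552 km
Closest pair: 4–5 at 34.1423 km.

4 and 5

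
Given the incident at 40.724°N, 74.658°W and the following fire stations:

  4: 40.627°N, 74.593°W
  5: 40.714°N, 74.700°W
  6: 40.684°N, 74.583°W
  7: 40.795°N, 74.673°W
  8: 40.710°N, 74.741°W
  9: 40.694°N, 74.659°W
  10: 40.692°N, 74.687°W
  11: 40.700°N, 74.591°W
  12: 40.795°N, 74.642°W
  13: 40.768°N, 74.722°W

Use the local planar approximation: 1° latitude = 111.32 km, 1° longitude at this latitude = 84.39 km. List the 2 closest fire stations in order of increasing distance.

Distances from 40.724°N, 74.658°W:
4: √((-0.097·111.32)² + (0.065·84.39)²) = √(116.59767 + 30.08906) = 12.111 km
5: √((-0.010·111.32)² + (-0.042·84.39)²) = √(1.23921 + 12.56263) = 3.715 km
6: √((-0.040·111.32)² + (0.075·84.39)²) = √(19.82743 + 40.05941) = 7.739 km
7: √((0.071·111.32)² + (-0.015·84.39)²) = √(62.46879 + 1.60238) = 8.004 km
8: √((-0.014·111.32)² + (-0.083·84.39)²) = √(2.42886 + 49.06120) = 7.176 km
9: √((-0.030·111.32)² + (-0.001·84.39)²) = √(11.15293 + 0.00712) = 3.341 km
10: √((-0.032·111.32)² + (-0.029·84.39)²) = √(12.68955 + 5.98933) = 4.322 km
11: √((-0.024·111.32)² + (0.067·84.39)²) = √(7.13787 + 31.96919) = 6.254 km
12: √((0.071·111.32)² + (0.016·84.39)²) = √(62.46879 + 1.82315) = 8.018 km
13: √((0.044·111.32)² + (-0.064·84.39)²) = √(23.99119 + 29.17037) = 7.291 km
Sorted: 9 (3.341 km) < 5 (3.715 km) < 10 (4.322 km) < 11 (6.254 km) < …

9, 5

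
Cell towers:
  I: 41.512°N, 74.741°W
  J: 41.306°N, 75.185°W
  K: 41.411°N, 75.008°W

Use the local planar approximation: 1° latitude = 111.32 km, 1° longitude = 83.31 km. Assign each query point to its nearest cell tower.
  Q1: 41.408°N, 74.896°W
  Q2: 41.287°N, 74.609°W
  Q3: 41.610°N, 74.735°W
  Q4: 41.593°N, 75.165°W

Q1 at 41.408°N, 74.896°W:
  I: 17.343 km
  J: 26.620 km
  K: 9.337 km
  → nearest: K (9.337 km)
Q2 at 41.287°N, 74.609°W:
  I: 27.355 km
  J: 48.033 km
  K: 35.993 km
  → nearest: I (27.355 km)
Q3 at 41.610°N, 74.735°W:
  I: 10.921 km
  J: 50.504 km
  K: 31.749 km
  → nearest: I (10.921 km)
Q4 at 41.593°N, 75.165°W:
  I: 36.456 km
  J: 31.992 km
  K: 24.115 km
  → nearest: K (24.115 km)

Q1→K; Q2→I; Q3→I; Q4→K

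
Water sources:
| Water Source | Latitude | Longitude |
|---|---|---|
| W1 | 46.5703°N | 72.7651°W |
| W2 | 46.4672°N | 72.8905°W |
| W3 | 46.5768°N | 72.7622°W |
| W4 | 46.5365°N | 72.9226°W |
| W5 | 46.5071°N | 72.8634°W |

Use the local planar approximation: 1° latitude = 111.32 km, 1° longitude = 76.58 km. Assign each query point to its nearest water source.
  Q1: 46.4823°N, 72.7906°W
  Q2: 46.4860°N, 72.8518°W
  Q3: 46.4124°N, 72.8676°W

Q1→W5; Q2→W5; Q3→W2

Q1 at 46.4823°N, 72.7906°W:
  W1: 9.9889 km
  W2: 7.8328 km
  W3: 10.7422 km
  W4: 11.7723 km
  W5: 6.2211 km
  → nearest: W5 (6.2211 km)
Q2 at 46.4860°N, 72.8518°W:
  W1: 11.4955 km
  W2: 3.6281 km
  W3: 12.2168 km
  W4: 7.8102 km
  W5: 2.5112 km
  → nearest: W5 (2.5112 km)
Q3 at 46.4124°N, 72.8676°W:
  W1: 19.2505 km
  W2: 6.3474 km
  W3: 20.0019 km
  W4: 14.4426 km
  W5: 10.5469 km
  → nearest: W2 (6.3474 km)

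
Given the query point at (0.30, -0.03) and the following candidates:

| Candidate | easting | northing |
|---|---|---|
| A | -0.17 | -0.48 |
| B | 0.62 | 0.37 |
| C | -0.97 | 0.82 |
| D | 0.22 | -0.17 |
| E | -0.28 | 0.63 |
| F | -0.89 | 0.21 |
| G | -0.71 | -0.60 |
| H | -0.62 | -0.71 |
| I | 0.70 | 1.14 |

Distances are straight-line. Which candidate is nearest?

D

Distances from (0.30, -0.03):
A: 0.65
B: 0.51
C: 1.53
D: 0.16
E: 0.88
F: 1.21
G: 1.16
H: 1.14
I: 1.24
Minimum: D at 0.16.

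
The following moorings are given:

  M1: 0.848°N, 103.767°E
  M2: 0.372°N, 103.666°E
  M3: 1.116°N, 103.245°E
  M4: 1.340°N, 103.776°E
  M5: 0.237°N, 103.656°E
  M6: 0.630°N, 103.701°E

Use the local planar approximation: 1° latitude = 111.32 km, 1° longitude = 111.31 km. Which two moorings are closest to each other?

M2 and M5

Pairwise distances:
M1–M2: 54.168 km
M1–M3: 65.315 km
M1–M4: 54.779 km
M1–M5: 69.130 km
M1–M6: 25.355 km
M2–M3: 95.160 km
M2–M4: 108.451 km
M2–M5: 15.069 km
M2–M6: 28.984 km
M3–M4: 64.150 km
M3–M5: 108.017 km
M3–M6: 74.184 km
M4–M5: 123.510 km
M4–M6: 79.477 km
M5–M6: 44.035 km
Closest pair: M2–M5 at 15.069 km.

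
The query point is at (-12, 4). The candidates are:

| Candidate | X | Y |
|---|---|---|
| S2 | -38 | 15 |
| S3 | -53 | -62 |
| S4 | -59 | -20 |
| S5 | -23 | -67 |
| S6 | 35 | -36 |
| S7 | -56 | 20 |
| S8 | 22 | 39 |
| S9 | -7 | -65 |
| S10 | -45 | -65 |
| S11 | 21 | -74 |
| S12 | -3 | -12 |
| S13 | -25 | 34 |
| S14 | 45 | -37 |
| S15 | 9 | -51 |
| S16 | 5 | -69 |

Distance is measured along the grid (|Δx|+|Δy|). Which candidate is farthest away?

S11

Distances from (-12, 4):
S2: 37
S3: 107
S4: 71
S5: 82
S6: 87
S7: 60
S8: 69
S9: 74
S10: 102
S11: 111
S12: 25
S13: 43
S14: 98
S15: 76
S16: 90
Maximum: S11 at 111.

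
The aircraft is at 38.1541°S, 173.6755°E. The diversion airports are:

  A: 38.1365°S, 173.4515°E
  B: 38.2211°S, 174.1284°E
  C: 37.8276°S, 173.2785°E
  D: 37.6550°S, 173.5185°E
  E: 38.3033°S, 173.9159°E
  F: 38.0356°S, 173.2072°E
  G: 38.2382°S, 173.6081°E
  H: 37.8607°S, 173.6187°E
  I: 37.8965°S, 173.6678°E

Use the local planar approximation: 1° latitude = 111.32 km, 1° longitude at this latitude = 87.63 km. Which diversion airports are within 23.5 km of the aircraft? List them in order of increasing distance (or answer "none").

G, A

Distances from 38.1541°S, 173.6755°E:
A: 19.7267 km
B: 40.3824 km
C: 50.3121 km
D: 57.2379 km
E: 26.8262 km
F: 43.1052 km
G: 11.0694 km
H: 33.0384 km
I: 28.6840 km
Threshold 23.5 km: G (11.0694 km), A (19.7267 km) are within range.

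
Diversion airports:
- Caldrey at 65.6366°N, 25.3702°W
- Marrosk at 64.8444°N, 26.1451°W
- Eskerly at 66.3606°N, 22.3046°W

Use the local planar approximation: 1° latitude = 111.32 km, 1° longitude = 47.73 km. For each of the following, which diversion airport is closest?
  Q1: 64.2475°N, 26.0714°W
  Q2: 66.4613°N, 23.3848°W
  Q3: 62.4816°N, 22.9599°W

Q1 at 64.2475°N, 26.0714°W:
  Caldrey: 158.2150 km
  Marrosk: 66.5400 km
  Eskerly: 296.0701 km
  → nearest: Marrosk (66.5400 km)
Q2 at 66.4613°N, 23.3848°W:
  Caldrey: 131.9406 km
  Marrosk: 223.0592 km
  Eskerly: 52.7625 km
  → nearest: Eskerly (52.7625 km)
Q3 at 62.4816°N, 22.9599°W:
  Caldrey: 369.5764 km
  Marrosk: 303.8028 km
  Eskerly: 432.9416 km
  → nearest: Marrosk (303.8028 km)

Q1→Marrosk; Q2→Eskerly; Q3→Marrosk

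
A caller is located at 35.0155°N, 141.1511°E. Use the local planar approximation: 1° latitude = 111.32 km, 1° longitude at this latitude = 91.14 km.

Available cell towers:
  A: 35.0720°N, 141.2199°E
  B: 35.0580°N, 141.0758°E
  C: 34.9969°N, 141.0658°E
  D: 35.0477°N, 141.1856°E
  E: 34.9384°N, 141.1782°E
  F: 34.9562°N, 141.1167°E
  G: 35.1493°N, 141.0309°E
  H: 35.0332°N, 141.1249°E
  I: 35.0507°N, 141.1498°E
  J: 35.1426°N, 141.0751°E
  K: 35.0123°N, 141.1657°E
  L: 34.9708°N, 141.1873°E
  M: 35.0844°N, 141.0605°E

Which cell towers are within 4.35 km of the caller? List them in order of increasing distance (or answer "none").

K, H, I

Distances from 35.0155°N, 141.1511°E:
A: √((0.0565·111.32)² + (0.0688·91.14)²) = √(39.558817 + 39.318317) = 8.8813 km
B: √((0.0425·111.32)² + (-0.0753·91.14)²) = √(22.383307 + 47.098600) = 8.3356 km
C: √((-0.0186·111.32)² + (-0.0853·91.14)²) = √(4.287186 + 60.438839) = 8.0452 km
D: √((0.0322·111.32)² + (0.0345·91.14)²) = √(12.848669 + 9.886811) = 4.7682 km
E: √((-0.0771·111.32)² + (0.0271·91.14)²) = √(73.663975 + 6.100376) = 8.9311 km
F: √((-0.0593·111.32)² + (-0.0344·91.14)²) = √(43.576845 + 9.829579) = 7.3080 km
G: √((0.1338·111.32)² + (-0.1202·91.14)²) = √(221.849586 + 120.012638) = 18.4895 km
H: √((0.0177·111.32)² + (-0.0262·91.14)²) = √(3.882334 + 5.701914) = 3.0958 km
I: √((0.0352·111.32)² + (-0.0013·91.14)²) = √(15.354360 + 0.014038) = 3.9203 km
J: √((0.1271·111.32)² + (-0.0760·91.14)²) = √(200.187749 + 47.978342) = 15.7533 km
K: √((-0.0032·111.32)² + (0.0146·91.14)²) = √(0.126896 + 1.770613) = 1.3775 km
L: √((-0.0447·111.32)² + (0.0362·91.14)²) = √(24.760616 + 10.885169) = 5.9704 km
M: √((0.0689·111.32)² + (-0.0906·91.14)²) = √(58.828102 + 68.182739) = 11.2699 km
Threshold 4.35 km: K (1.3775 km), H (3.0958 km), I (3.9203 km) are within range.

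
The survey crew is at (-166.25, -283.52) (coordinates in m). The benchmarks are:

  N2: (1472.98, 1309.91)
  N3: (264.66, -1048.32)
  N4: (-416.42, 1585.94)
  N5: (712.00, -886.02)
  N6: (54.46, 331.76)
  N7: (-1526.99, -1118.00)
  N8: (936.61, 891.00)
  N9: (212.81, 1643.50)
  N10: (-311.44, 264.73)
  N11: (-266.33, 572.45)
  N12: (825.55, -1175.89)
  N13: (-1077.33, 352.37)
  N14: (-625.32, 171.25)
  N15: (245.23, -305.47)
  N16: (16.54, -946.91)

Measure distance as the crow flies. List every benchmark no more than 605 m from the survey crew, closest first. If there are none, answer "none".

Distances from (-166.25, -283.52):
N2: √((1639.23)² + (1593.43)²) = √(2687074.9929 + 2539019.1649) = 2286.07 m
N3: √((430.91)² + (-764.80)²) = √(185683.4281 + 584919.0400) = 877.84 m
N4: √((-250.17)² + (1869.46)²) = √(62585.0289 + 3494880.6916) = 1886.12 m
N5: √((878.25)² + (-602.50)²) = √(771323.0625 + 363006.2500) = 1065.05 m
N6: √((220.71)² + (615.28)²) = √(48712.9041 + 378569.4784) = 653.67 m
N7: √((-1360.74)² + (-834.48)²) = √(1851613.3476 + 696356.8704) = 1596.24 m
N8: √((1102.86)² + (1174.52)²) = √(1216300.1796 + 1379497.2304) = 1611.15 m
N9: √((379.06)² + (1927.02)²) = √(143686.4836 + 3713406.0804) = 1963.95 m
N10: √((-145.19)² + (548.25)²) = √(21080.1361 + 300578.0625) = 567.15 m
N11: √((-100.08)² + (855.97)²) = √(10016.0064 + 732684.6409) = 861.80 m
N12: √((991.80)² + (-892.37)²) = √(983667.2400 + 796324.2169) = 1334.16 m
N13: √((-911.08)² + (635.89)²) = √(830066.7664 + 404356.0921) = 1111.05 m
N14: √((-459.07)² + (454.77)²) = √(210745.2649 + 206815.7529) = 646.19 m
N15: √((411.48)² + (-21.95)²) = √(169315.7904 + 481.8025) = 412.07 m
N16: √((182.79)² + (-663.39)²) = √(33412.1841 + 440086.2921) = 688.11 m
Threshold 605 m: N15 (412.07 m), N10 (567.15 m) are within range.

N15, N10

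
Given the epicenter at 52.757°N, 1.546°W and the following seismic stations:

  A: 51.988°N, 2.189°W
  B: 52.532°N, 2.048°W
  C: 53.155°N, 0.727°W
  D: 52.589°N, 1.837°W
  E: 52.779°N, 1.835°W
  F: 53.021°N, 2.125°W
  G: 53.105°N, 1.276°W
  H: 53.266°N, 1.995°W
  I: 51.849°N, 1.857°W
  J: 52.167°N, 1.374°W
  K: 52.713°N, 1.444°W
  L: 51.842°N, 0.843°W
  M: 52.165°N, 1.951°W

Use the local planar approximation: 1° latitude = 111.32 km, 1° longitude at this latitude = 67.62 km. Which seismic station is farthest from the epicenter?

Distances from 52.757°N, 1.546°W:
A: 96.014 km
B: 42.186 km
C: 70.922 km
D: 27.147 km
E: 19.695 km
F: 48.955 km
G: 42.826 km
H: 64.284 km
I: 103.243 km
J: 66.701 km
K: 8.459 km
L: 112.404 km
M: 71.365 km
Maximum: L at 112.404 km.

L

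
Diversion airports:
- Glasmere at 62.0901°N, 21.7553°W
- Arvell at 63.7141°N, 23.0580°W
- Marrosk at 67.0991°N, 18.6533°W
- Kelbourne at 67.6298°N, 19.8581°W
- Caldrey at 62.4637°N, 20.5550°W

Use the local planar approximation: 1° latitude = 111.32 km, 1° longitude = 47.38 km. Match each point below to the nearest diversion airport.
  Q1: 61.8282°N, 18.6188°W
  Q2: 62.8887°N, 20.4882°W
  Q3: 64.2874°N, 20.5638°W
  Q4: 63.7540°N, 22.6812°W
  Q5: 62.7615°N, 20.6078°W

Q1→Caldrey; Q2→Caldrey; Q3→Arvell; Q4→Arvell; Q5→Caldrey

Q1 at 61.8282°N, 18.6188°W:
  Glasmere: 151.4402 km
  Arvell: 297.1743 km
  Marrosk: 586.7589 km
  Kelbourne: 648.4979 km
  Caldrey: 115.8464 km
  → nearest: Caldrey (115.8464 km)
Q2 at 62.8887°N, 20.4882°W:
  Glasmere: 107.2728 km
  Arvell: 152.5365 km
  Marrosk: 476.6964 km
  Kelbourne: 528.6229 km
  Caldrey: 47.4167 km
  → nearest: Caldrey (47.4167 km)
Q3 at 64.2874°N, 20.5638°W:
  Glasmere: 251.0335 km
  Arvell: 134.3069 km
  Marrosk: 325.8248 km
  Kelbourne: 373.5753 km
  Caldrey: 203.0147 km
  → nearest: Arvell (134.3069 km)
Q4 at 63.7540°N, 22.6812°W:
  Glasmere: 190.3495 km
  Arvell: 18.3970 km
  Marrosk: 418.4315 km
  Kelbourne: 451.7122 km
  Caldrey: 175.4417 km
  → nearest: Arvell (18.3970 km)
Q5 at 62.7615°N, 20.6078°W:
  Glasmere: 92.4232 km
  Arvell: 157.2330 km
  Marrosk: 491.6614 km
  Kelbourne: 543.1020 km
  Caldrey: 33.2454 km
  → nearest: Caldrey (33.2454 km)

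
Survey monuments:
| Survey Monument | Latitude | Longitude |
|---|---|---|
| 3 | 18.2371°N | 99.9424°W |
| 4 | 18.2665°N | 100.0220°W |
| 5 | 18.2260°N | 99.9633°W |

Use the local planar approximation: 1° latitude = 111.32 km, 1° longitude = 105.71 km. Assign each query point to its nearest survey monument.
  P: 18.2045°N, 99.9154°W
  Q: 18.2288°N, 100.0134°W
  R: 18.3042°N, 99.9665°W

P→3; Q→4; R→4

P at 18.2045°N, 99.9154°W:
  3: √((0.0326·111.32)² + (-0.0270·105.71)²) = √(13.169873 + 8.146286) = 4.6169 km
  4: √((0.0620·111.32)² + (-0.1066·105.71)²) = √(47.635395 + 126.983284) = 13.2143 km
  5: √((0.0215·111.32)² + (-0.0479·105.71)²) = √(5.728268 + 25.639123) = 5.6007 km
  → nearest: 3 (4.6169 km)
Q at 18.2288°N, 100.0134°W:
  3: √((0.0083·111.32)² + (0.0710·105.71)²) = √(0.853695 + 56.331179) = 7.5621 km
  4: √((0.0377·111.32)² + (-0.0086·105.71)²) = √(17.612828 + 0.826474) = 4.2941 km
  5: √((-0.0028·111.32)² + (0.0501·105.71)²) = √(0.097154 + 28.048368) = 5.3052 km
  → nearest: 4 (4.2941 km)
R at 18.3042°N, 99.9665°W:
  3: √((-0.0671·111.32)² + (0.0241·105.71)²) = √(55.794506 + 6.490322) = 7.8921 km
  4: √((-0.0377·111.32)² + (-0.0555·105.71)²) = √(17.612828 + 34.420574) = 7.2134 km
  5: √((-0.0782·111.32)² + (0.0032·105.71)²) = √(75.780925 + 0.114428) = 8.7118 km
  → nearest: 4 (7.2134 km)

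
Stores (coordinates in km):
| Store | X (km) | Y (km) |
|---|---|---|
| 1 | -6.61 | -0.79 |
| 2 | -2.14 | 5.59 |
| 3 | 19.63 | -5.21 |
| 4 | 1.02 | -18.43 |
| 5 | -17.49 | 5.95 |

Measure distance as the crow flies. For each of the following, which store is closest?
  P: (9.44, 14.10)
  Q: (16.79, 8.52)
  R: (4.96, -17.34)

P at (9.44, 14.10):
  1: √((-16.05)² + (-14.89)²) = √(257.6025 + 221.7121) = 21.89 km
  2: √((-11.58)² + (-8.51)²) = √(134.0964 + 72.4201) = 14.37 km
  3: √((10.19)² + (-19.31)²) = √(103.8361 + 372.8761) = 21.83 km
  4: √((-8.42)² + (-32.53)²) = √(70.8964 + 1058.2009) = 33.60 km
  5: √((-26.93)² + (-8.15)²) = √(725.2249 + 66.4225) = 28.14 km
  → nearest: 2 (14.37 km)
Q at (16.79, 8.52):
  1: √((-23.40)² + (-9.31)²) = √(547.5600 + 86.6761) = 25.18 km
  2: √((-18.93)² + (-2.93)²) = √(358.3449 + 8.5849) = 19.16 km
  3: √((2.84)² + (-13.73)²) = √(8.0656 + 188.5129) = 14.02 km
  4: √((-15.77)² + (-26.95)²) = √(248.6929 + 726.3025) = 31.22 km
  5: √((-34.28)² + (-2.57)²) = √(1175.1184 + 6.6049) = 34.38 km
  → nearest: 3 (14.02 km)
R at (4.96, -17.34):
  1: √((-11.57)² + (16.55)²) = √(133.8649 + 273.9025) = 20.19 km
  2: √((-7.10)² + (22.93)²) = √(50.4100 + 525.7849) = 24.00 km
  3: √((14.67)² + (12.13)²) = √(215.2089 + 147.1369) = 19.04 km
  4: √((-3.94)² + (-1.09)²) = √(15.5236 + 1.1881) = 4.09 km
  5: √((-22.45)² + (23.29)²) = √(504.0025 + 542.4241) = 32.35 km
  → nearest: 4 (4.09 km)

P→2; Q→3; R→4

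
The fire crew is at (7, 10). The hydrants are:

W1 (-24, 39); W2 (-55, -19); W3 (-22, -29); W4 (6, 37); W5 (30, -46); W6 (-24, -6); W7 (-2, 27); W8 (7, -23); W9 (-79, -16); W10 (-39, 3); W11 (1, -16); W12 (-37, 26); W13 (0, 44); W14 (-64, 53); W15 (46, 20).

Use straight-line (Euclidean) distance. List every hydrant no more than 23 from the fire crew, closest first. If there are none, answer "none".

Distances from (7, 10):
W1: √((-31)² + (29)²) = √(961.000 + 841.000) = 42.4
W2: √((-62)² + (-29)²) = √(3844.000 + 841.000) = 68.4
W3: √((-29)² + (-39)²) = √(841.000 + 1521.000) = 48.6
W4: √((-1)² + (27)²) = √(1.000 + 729.000) = 27.0
W5: √((23)² + (-56)²) = √(529.000 + 3136.000) = 60.5
W6: √((-31)² + (-16)²) = √(961.000 + 256.000) = 34.9
W7: √((-9)² + (17)²) = √(81.000 + 289.000) = 19.2
W8: √((0)² + (-33)²) = √(0.000 + 1089.000) = 33.0
W9: √((-86)² + (-26)²) = √(7396.000 + 676.000) = 89.8
W10: √((-46)² + (-7)²) = √(2116.000 + 49.000) = 46.5
W11: √((-6)² + (-26)²) = √(36.000 + 676.000) = 26.7
W12: √((-44)² + (16)²) = √(1936.000 + 256.000) = 46.8
W13: √((-7)² + (34)²) = √(49.000 + 1156.000) = 34.7
W14: √((-71)² + (43)²) = √(5041.000 + 1849.000) = 83.0
W15: √((39)² + (10)²) = √(1521.000 + 100.000) = 40.3
Threshold 23: W7 (19.2) is within range.

W7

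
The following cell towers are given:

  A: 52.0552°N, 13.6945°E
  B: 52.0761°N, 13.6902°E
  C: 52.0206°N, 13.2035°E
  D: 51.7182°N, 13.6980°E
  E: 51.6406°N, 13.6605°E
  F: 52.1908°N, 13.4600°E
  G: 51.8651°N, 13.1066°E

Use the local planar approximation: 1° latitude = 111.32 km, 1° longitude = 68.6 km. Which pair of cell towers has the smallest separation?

Pairwise distances:
A–B: √((0.0209·111.32)² + (-0.0043·68.6)²) = √(5.413012 + 0.087013) = 2.3452 km
A–C: √((-0.0346·111.32)² + (-0.4910·68.6)²) = √(14.835377 + 1134.517543) = 33.9021 km
A–D: √((-0.3370·111.32)² + (0.0035·68.6)²) = √(1407.363220 + 0.057648) = 37.5156 km
A–E: √((-0.4146·111.32)² + (-0.0340·68.6)²) = √(2130.124516 + 5.440090) = 46.2122 km
A–F: √((0.1356·111.32)² + (-0.2345·68.6)²) = √(227.858783 + 258.781917) = 22.0599 km
A–G: √((-0.1901·111.32)² + (-0.5879·68.6)²) = √(447.827366 + 1626.504060) = 45.5448 km
B–C: √((-0.0555·111.32)² + (-0.4867·68.6)²) = √(38.170897 + 1114.733169) = 33.9544 km
B–D: √((-0.3579·111.32)² + (0.0078·68.6)²) = √(1587.339385 + 0.286311) = 39.8450 km
B–E: √((-0.4355·111.32)² + (-0.0297·68.6)²) = √(2350.296826 + 4.151080) = 48.5227 km
B–F: √((0.1147·111.32)² + (-0.2302·68.6)²) = √(163.032141 + 249.378421) = 20.3079 km
B–G: √((-0.2110·111.32)² + (-0.5836·68.6)²) = √(551.710572 + 1602.798022) = 46.4167 km
C–D: √((-0.3024·111.32)² + (0.4945·68.6)²) = √(1133.208880 + 1150.749575) = 47.7908 km
C–E: √((-0.3800·111.32)² + (0.4570·68.6)²) = √(1789.425363 + 982.835040) = 52.6523 km
C–F: √((0.1702·111.32)² + (0.2565·68.6)²) = √(358.976077 + 309.615697) = 25.8571 km
C–G: √((-0.1555·111.32)² + (-0.0969·68.6)²) = √(299.645101 + 44.187129) = 18.5427 km
D–E: √((-0.0776·111.32)² + (-0.0375·68.6)²) = √(74.622507 + 6.617756) = 9.0133 km
D–F: √((0.4726·111.32)² + (-0.2380·68.6)²) = √(2767.794423 + 266.564398) = 55.0850 km
D–G: √((0.1469·111.32)² + (-0.5914·68.6)²) = √(267.417600 + 1645.928146) = 43.7418 km
E–F: √((0.5502·111.32)² + (-0.2005·68.6)²) = √(3751.349843 + 189.180768) = 62.7736 km
E–G: √((0.2245·111.32)² + (-0.5539·68.6)²) = √(624.567075 + 1443.813046) = 45.4794 km
F–G: √((-0.3257·111.32)² + (-0.3534·68.6)²) = √(1314.564538 + 587.734686) = 43.6154 km
Closest pair: A–B at 2.3452 km.

A and B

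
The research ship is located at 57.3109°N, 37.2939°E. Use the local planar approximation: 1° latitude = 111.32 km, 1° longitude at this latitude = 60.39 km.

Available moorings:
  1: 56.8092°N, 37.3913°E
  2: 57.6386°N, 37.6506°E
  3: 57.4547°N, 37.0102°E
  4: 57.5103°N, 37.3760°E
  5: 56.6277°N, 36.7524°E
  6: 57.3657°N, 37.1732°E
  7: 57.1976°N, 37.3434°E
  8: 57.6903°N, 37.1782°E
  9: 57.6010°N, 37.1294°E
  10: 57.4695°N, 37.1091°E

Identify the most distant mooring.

5

Distances from 57.3109°N, 37.2939°E:
1: √((-0.5017·111.32)² + (0.0974·60.39)²) = √(3119.138055 + 34.597759) = 56.1581 km
2: √((0.3277·111.32)² + (0.3567·60.39)²) = √(1330.758590 + 464.019549) = 42.3648 km
3: √((0.1438·111.32)² + (-0.2837·60.39)²) = √(256.250173 + 293.527456) = 23.4473 km
4: √((0.1994·111.32)² + (0.0821·60.39)²) = √(492.716043 + 24.581952) = 22.7442 km
5: √((-0.6832·111.32)² + (-0.5415·60.39)²) = √(5784.184145 + 1069.367500) = 82.7862 km
6: √((0.0548·111.32)² + (-0.1207·60.39)²) = √(37.214099 + 53.130585) = 9.5050 km
7: √((-0.1133·111.32)² + (0.0495·60.39)²) = √(159.076569 + 8.935944) = 12.9620 km
8: √((0.3794·111.32)² + (-0.1157·60.39)²) = √(1783.779007 + 48.819888) = 42.8089 km
9: √((0.2901·111.32)² + (-0.1645·60.39)²) = √(1042.898044 + 98.687436) = 33.7874 km
10: √((0.1586·111.32)² + (-0.1848·60.39)²) = √(311.711454 + 124.547207) = 20.8868 km
Maximum: 5 at 82.7862 km.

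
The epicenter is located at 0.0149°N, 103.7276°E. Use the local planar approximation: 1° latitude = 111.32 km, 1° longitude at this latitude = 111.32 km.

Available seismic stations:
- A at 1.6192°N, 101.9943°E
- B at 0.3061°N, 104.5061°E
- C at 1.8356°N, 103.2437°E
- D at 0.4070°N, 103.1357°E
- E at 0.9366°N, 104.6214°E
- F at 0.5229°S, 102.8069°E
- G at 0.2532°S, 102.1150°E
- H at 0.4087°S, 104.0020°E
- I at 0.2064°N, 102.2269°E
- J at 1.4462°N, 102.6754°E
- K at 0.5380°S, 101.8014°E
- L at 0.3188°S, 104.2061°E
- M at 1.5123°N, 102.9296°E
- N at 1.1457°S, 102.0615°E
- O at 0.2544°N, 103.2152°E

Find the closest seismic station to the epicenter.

Distances from 0.0149°N, 103.7276°E:
A: 262.9158 km
B: 92.5269 km
C: 209.7166 km
D: 79.0363 km
E: 142.9242 km
F: 118.6964 km
G: 181.9786 km
H: 56.1843 km
I: 168.4126 km
J: 197.7535 km
K: 223.0833 km
L: 64.9405 km
M: 188.8839 km
N: 226.0339 km
O: 62.9636 km
Minimum: H at 56.1843 km.

H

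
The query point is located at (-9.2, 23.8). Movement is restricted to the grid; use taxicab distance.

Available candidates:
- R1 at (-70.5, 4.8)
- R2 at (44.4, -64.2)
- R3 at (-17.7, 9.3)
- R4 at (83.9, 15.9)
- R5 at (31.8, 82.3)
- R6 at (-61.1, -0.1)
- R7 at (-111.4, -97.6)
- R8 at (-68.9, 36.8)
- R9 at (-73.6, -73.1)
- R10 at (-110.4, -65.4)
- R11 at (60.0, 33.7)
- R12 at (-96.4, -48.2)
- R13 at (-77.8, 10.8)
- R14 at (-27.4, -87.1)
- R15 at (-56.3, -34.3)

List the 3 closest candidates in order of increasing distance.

Distances from (-9.2, 23.8):
R1: 80.3
R2: 141.6
R3: 23.0
R4: 101.0
R5: 99.5
R6: 75.8
R7: 223.6
R8: 72.7
R9: 161.3
R10: 190.4
R11: 79.1
R12: 159.2
R13: 81.6
R14: 129.1
R15: 105.2
Sorted: R3 (23.0) < R8 (72.7) < R6 (75.8) < R11 (79.1) < R1 (80.3) < …

R3, R8, R6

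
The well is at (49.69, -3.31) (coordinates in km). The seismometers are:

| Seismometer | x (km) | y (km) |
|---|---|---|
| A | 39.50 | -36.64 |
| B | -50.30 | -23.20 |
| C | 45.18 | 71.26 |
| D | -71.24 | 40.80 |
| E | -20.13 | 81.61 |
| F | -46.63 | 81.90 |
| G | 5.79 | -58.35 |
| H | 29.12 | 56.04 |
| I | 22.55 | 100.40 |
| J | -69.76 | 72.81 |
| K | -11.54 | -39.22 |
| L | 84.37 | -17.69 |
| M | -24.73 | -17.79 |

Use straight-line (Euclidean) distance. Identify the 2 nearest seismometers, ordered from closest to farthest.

Distances from (49.69, -3.31):
A: 34.85 km
B: 101.95 km
C: 74.71 km
D: 128.72 km
E: 109.94 km
F: 128.60 km
G: 70.40 km
H: 62.81 km
I: 107.20 km
J: 141.64 km
K: 70.98 km
L: 37.54 km
M: 75.82 km
Sorted: A (34.85 km) < L (37.54 km) < H (62.81 km) < G (70.40 km) < …

A, L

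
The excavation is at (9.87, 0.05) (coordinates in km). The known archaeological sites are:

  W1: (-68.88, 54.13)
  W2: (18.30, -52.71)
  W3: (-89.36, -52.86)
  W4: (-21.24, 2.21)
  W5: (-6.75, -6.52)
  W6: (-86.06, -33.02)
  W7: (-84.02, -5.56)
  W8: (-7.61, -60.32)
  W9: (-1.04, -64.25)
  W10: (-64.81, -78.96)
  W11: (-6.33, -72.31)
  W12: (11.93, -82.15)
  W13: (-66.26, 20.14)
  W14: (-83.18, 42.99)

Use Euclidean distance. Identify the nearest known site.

Distances from (9.87, 0.05):
W1: √((-78.75)² + (54.08)²) = √(6201.5625 + 2924.6464) = 95.53 km
W2: √((8.43)² + (-52.76)²) = √(71.0649 + 2783.6176) = 53.43 km
W3: √((-99.23)² + (-52.91)²) = √(9846.5929 + 2799.4681) = 112.45 km
W4: √((-31.11)² + (2.16)²) = √(967.8321 + 4.6656) = 31.18 km
W5: √((-16.62)² + (-6.57)²) = √(276.2244 + 43.1649) = 17.87 km
W6: √((-95.93)² + (-33.07)²) = √(9202.5649 + 1093.6249) = 101.47 km
W7: √((-93.89)² + (-5.61)²) = √(8815.3321 + 31.4721) = 94.06 km
W8: √((-17.48)² + (-60.37)²) = √(305.5504 + 3644.5369) = 62.85 km
W9: √((-10.91)² + (-64.30)²) = √(119.0281 + 4134.4900) = 65.22 km
W10: √((-74.68)² + (-79.01)²) = √(5577.1024 + 6242.5801) = 108.72 km
W11: √((-16.20)² + (-72.36)²) = √(262.4400 + 5235.9696) = 74.15 km
W12: √((2.06)² + (-82.20)²) = √(4.2436 + 6756.8400) = 82.23 km
W13: √((-76.13)² + (20.09)²) = √(5795.7769 + 403.6081) = 78.74 km
W14: √((-93.05)² + (42.94)²) = √(8658.3025 + 1843.8436) = 102.48 km
Minimum: W5 at 17.87 km.

W5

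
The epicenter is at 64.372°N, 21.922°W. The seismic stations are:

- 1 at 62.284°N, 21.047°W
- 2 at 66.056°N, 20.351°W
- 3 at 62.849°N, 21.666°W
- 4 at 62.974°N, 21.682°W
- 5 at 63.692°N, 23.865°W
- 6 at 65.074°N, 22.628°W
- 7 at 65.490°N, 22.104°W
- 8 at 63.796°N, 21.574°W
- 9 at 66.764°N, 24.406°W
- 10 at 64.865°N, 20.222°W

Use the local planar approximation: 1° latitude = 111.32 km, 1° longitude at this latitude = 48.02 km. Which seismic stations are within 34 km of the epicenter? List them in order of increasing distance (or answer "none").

none

Distances from 64.372°N, 21.922°W:
1: √((-2.088·111.32)² + (0.875·48.02)²) = √(54026.56848 + 1765.47031) = 236.203 km
2: √((1.684·111.32)² + (1.571·48.02)²) = √(35142.33138 + 5691.10609) = 202.073 km
3: √((-1.523·111.32)² + (0.256·48.02)²) = √(28743.93367 + 151.12080) = 169.985 km
4: √((-1.398·111.32)² + (0.240·48.02)²) = √(24219.25268 + 132.82102) = 156.052 km
5: √((-0.680·111.32)² + (-1.943·48.02)²) = √(5730.12665 + 8705.42368) = 120.148 km
6: √((0.702·111.32)² + (-0.706·48.02)²) = √(6106.89734 + 1149.35374) = 85.184 km
7: √((1.118·111.32)² + (-0.182·48.02)²) = √(15489.23620 + 76.38131) = 124.762 km
8: √((-0.576·111.32)² + (0.348·48.02)²) = √(4111.41544 + 279.25618) = 66.262 km
9: √((2.392·111.32)² + (-2.484·48.02)²) = √(70903.67505 + 14228.11918) = 291.774 km
10: √((0.493·111.32)² + (1.700·48.02)²) = √(3011.89782 + 6664.10996) = 98.367 km
Threshold 34 km: none within range.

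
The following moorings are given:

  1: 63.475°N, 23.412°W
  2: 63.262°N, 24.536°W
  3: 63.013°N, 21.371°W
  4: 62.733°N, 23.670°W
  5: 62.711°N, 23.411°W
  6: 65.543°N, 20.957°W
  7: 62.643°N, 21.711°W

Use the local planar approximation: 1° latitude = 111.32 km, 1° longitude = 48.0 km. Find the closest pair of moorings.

4 and 5

Pairwise distances:
4–5: √((-0.022·111.32)² + (0.259·48.0)²) = √(5.99780 + 154.55462) = 12.671 km
3–7: √((-0.370·111.32)² + (-0.340·48.0)²) = √(1696.48429 + 266.34240) = 44.304 km
1–2: √((-0.213·111.32)² + (-1.124·48.0)²) = √(562.21911 + 2910.81830) = 58.932 km
2–4: √((-0.529·111.32)² + (0.866·48.0)²) = √(3467.82952 + 1727.89862) = 72.081 km
2–5: √((-0.551·111.32)² + (1.125·48.0)²) = √(3762.26682 + 2916.00000) = 81.721 km
5–7: √((-0.068·111.32)² + (1.700·48.0)²) = √(57.30127 + 6658.56000) = 81.950 km
1–4: √((-0.742·111.32)² + (-0.258·48.0)²) = √(6822.66749 + 153.36346) = 83.523 km
1–5: √((-0.764·111.32)² + (0.001·48.0)²) = √(7233.24395 + 0.00230) = 85.048 km
4–7: √((-0.090·111.32)² + (1.959·48.0)²) = √(100.37635 + 8842.01702) = 94.564 km
3–5: √((-0.302·111.32)² + (-2.040·48.0)²) = √(1130.21296 + 9588.32640) = 103.530 km
1–3: √((-0.462·111.32)² + (2.041·48.0)²) = √(2645.02844 + 9597.72902) = 110.647 km
3–4: √((-0.280·111.32)² + (-2.299·48.0)²) = √(971.54396 + 12177.56390) = 114.670 km
1–7: √((-0.832·111.32)² + (1.701·48.0)²) = √(8578.13838 + 6666.39590) = 123.469 km
2–7: √((-0.619·111.32)² + (2.825·48.0)²) = √(4748.18567 + 18387.36000) = 152.104 km
2–3: √((-0.249·111.32)² + (3.165·48.0)²) = √(768.32522 + 23079.68640) = 154.428 km
1–6: √((2.068·111.32)² + (2.455·48.0)²) = √(52996.53360 + 13886.26560) = 258.617 km
3–6: √((2.530·111.32)² + (0.414·48.0)²) = √(79320.86429 + 394.89638) = 282.340 km
2–6: √((2.281·111.32)² + (3.579·48.0)²) = √(64475.83361 + 29512.49126) = 306.575 km
6–7: √((-2.900·111.32)² + (-0.754·48.0)²) = √(104217.91758 + 1309.86086) = 324.850 km
5–6: √((2.832·111.32)² + (2.454·48.0)²) = √(99387.75789 + 13874.95526) = 336.545 km
4–6: √((2.810·111.32)² + (2.713·48.0)²) = √(97849.59560 + 16958.29018) = 338.833 km
Closest pair: 4–5 at 12.671 km.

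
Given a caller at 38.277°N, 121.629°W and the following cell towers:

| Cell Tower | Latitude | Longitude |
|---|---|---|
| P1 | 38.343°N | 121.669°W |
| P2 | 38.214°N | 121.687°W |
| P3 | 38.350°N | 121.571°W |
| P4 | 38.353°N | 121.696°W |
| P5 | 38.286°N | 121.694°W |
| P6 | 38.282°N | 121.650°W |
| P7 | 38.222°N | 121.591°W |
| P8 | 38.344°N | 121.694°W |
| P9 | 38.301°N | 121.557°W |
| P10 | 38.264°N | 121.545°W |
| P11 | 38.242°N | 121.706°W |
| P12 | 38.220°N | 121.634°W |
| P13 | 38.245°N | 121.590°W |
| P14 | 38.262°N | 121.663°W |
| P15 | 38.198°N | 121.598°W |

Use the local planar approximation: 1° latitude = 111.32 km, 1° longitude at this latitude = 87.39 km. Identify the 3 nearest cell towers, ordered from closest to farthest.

P6, P14, P13

Distances from 38.277°N, 121.629°W:
P1: √((0.066·111.32)² + (-0.040·87.39)²) = √(53.98017 + 12.21922) = 8.136 km
P2: √((-0.063·111.32)² + (-0.058·87.39)²) = √(49.18441 + 25.69091) = 8.653 km
P3: √((0.073·111.32)² + (0.058·87.39)²) = √(66.03773 + 25.69091) = 9.578 km
P4: √((0.076·111.32)² + (-0.067·87.39)²) = √(71.57701 + 34.28255) = 10.289 km
P5: √((0.009·111.32)² + (-0.065·87.39)²) = √(1.00376 + 32.26638) = 5.768 km
P6: √((0.005·111.32)² + (-0.021·87.39)²) = √(0.30980 + 3.36792) = 1.918 km
P7: √((-0.055·111.32)² + (0.038·87.39)²) = √(37.48623 + 11.02785) = 6.965 km
P8: √((0.067·111.32)² + (-0.065·87.39)²) = √(55.62833 + 32.26638) = 9.375 km
P9: √((0.024·111.32)² + (0.072·87.39)²) = √(7.13787 + 39.59027) = 6.836 km
P10: √((-0.013·111.32)² + (0.084·87.39)²) = √(2.09427 + 53.88676) = 7.482 km
P11: √((-0.035·111.32)² + (-0.077·87.39)²) = √(15.18037 + 45.27984) = 7.776 km
P12: √((-0.057·111.32)² + (-0.005·87.39)²) = √(40.26207 + 0.19093) = 6.360 km
P13: √((-0.032·111.32)² + (0.039·87.39)²) = √(12.68955 + 11.61590) = 4.930 km
P14: √((-0.015·111.32)² + (-0.034·87.39)²) = √(2.78823 + 8.82839) = 3.408 km
P15: √((-0.079·111.32)² + (0.031·87.39)²) = √(77.33936 + 7.33917) = 9.202 km
Sorted: P6 (1.918 km) < P14 (3.408 km) < P13 (4.930 km) < P5 (5.768 km) < P12 (6.360 km) < …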